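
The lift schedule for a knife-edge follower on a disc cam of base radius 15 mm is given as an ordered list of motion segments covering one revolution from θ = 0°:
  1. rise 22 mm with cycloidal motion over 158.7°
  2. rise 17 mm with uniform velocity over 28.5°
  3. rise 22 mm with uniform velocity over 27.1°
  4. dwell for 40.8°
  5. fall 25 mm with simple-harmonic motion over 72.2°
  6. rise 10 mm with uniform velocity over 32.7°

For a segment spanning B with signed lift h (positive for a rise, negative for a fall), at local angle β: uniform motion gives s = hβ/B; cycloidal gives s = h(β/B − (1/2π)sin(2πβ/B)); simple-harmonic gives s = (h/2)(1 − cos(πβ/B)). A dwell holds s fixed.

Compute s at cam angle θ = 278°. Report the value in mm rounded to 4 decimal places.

seg 1 [0°–158.7°] cycloidal, h=22: full span → s += 22 → s = 22.0000
seg 2 [158.7°–187.2°] uniform, h=17: full span → s += 17 → s = 39.0000
seg 3 [187.2°–214.3°] uniform, h=22: full span → s += 22 → s = 61.0000
seg 4 [214.3°–255.1°] dwell: s stays 61.0000
seg 5 [255.1°–327.3°] simple-harmonic, h=-25: θ=278° here. β=22.9, B=72.2. -25/2·(1 − cos(π·0.3172)) = -5.7087 → s = 55.2913

55.2913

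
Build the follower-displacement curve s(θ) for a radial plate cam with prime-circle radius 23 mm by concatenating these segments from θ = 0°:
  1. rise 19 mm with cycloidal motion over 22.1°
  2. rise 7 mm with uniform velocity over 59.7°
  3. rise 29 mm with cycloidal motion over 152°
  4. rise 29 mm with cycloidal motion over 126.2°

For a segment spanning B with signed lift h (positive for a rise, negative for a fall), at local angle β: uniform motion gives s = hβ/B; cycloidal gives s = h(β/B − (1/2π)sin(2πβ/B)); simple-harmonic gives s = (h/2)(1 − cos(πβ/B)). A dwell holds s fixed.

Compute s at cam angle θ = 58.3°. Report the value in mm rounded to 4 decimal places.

seg 1 [0°–22.1°] cycloidal, h=19: full span → s += 19 → s = 19.0000
seg 2 [22.1°–81.8°] uniform, h=7: θ=58.3° here. β=36.2, B=59.7. 7·36.2/59.7 = 4.2446 → s = 23.2446

23.2446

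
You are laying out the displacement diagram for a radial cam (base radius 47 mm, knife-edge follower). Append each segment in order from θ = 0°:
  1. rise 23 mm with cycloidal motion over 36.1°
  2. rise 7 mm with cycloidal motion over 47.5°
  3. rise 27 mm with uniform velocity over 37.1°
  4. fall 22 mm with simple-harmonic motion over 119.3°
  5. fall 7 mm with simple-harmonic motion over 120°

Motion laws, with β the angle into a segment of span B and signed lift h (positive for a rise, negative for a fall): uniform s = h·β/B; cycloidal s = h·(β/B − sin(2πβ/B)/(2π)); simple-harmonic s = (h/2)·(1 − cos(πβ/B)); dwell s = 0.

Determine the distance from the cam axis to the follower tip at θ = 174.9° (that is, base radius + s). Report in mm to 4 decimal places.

seg 1 [0°–36.1°] cycloidal, h=23: full span → s += 23 → s = 23.0000
seg 2 [36.1°–83.6°] cycloidal, h=7: full span → s += 7 → s = 30.0000
seg 3 [83.6°–120.7°] uniform, h=27: full span → s += 27 → s = 57.0000
seg 4 [120.7°–240°] simple-harmonic, h=-22: θ=174.9° here. β=54.2, B=119.3. -22/2·(1 − cos(π·0.4543)) = -9.4267 → s = 47.5733
radial distance = base radius + s = 47 + 47.5733 = 94.5733

94.5733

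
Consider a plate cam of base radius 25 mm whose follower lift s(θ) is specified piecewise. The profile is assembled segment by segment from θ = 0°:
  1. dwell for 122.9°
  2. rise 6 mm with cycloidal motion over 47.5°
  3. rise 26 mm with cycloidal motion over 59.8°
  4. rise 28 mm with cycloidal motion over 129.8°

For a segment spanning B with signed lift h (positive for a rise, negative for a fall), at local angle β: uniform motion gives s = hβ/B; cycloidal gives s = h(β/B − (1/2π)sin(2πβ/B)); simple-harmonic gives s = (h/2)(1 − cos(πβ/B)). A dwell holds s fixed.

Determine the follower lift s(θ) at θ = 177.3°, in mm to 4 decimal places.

seg 1 [0°–122.9°] dwell: s stays 0.0000
seg 2 [122.9°–170.4°] cycloidal, h=6: full span → s += 6 → s = 6.0000
seg 3 [170.4°–230.2°] cycloidal, h=26: θ=177.3° here. β=6.9, B=59.8. 26·(0.1154 − sin(2π·0.1154)/(2π)) = 0.2560 → s = 6.2560

6.2560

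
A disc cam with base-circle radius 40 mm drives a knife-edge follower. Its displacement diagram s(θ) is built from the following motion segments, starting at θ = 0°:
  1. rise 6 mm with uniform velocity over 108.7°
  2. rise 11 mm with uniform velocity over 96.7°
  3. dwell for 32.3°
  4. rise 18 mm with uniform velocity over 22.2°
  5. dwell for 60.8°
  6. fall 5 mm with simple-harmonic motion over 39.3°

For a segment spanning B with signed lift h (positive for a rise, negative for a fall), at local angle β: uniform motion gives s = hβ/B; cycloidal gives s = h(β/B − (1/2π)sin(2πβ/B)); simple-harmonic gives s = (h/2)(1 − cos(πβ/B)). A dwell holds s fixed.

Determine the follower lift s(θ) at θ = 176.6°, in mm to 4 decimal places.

seg 1 [0°–108.7°] uniform, h=6: full span → s += 6 → s = 6.0000
seg 2 [108.7°–205.4°] uniform, h=11: θ=176.6° here. β=67.9, B=96.7. 11·67.9/96.7 = 7.7239 → s = 13.7239

13.7239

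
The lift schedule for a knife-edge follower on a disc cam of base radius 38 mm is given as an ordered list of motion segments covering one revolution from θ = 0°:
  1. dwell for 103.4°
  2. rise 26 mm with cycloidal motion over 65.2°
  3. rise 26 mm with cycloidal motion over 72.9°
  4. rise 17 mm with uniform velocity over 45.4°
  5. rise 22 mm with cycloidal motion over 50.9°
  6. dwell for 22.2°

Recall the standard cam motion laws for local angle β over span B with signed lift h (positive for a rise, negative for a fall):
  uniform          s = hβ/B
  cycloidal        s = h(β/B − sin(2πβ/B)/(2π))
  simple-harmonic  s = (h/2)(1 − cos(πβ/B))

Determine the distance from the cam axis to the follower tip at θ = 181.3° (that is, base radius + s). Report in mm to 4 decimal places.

seg 1 [0°–103.4°] dwell: s stays 0.0000
seg 2 [103.4°–168.6°] cycloidal, h=26: full span → s += 26 → s = 26.0000
seg 3 [168.6°–241.5°] cycloidal, h=26: θ=181.3° here. β=12.7, B=72.9. 26·(0.1742 − sin(2π·0.1742)/(2π)) = 0.8518 → s = 26.8518
radial distance = base radius + s = 38 + 26.8518 = 64.8518

64.8518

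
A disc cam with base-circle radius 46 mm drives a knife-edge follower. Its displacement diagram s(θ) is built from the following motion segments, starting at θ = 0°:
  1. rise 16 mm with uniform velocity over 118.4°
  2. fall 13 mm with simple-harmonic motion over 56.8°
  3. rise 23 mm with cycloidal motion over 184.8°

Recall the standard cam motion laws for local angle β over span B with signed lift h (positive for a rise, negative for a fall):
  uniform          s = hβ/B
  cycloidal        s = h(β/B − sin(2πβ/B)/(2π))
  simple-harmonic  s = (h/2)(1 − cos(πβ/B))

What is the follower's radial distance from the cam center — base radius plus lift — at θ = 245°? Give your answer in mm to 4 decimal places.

seg 1 [0°–118.4°] uniform, h=16: full span → s += 16 → s = 16.0000
seg 2 [118.4°–175.2°] simple-harmonic, h=-13: full span → s += -13 → s = 3.0000
seg 3 [175.2°–360°] cycloidal, h=23: θ=245° here. β=69.8, B=184.8. 23·(0.3777 − sin(2π·0.3777)/(2π)) = 6.1432 → s = 9.1432
radial distance = base radius + s = 46 + 9.1432 = 55.1432

55.1432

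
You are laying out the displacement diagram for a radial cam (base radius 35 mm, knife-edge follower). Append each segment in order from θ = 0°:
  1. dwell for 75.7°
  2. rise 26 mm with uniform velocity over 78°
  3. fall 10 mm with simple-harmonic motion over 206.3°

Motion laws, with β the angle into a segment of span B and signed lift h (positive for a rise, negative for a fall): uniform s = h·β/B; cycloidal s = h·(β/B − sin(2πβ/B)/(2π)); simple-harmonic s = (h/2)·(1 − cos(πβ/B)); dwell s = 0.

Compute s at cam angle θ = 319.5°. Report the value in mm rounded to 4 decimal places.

seg 1 [0°–75.7°] dwell: s stays 0.0000
seg 2 [75.7°–153.7°] uniform, h=26: full span → s += 26 → s = 26.0000
seg 3 [153.7°–360°] simple-harmonic, h=-10: θ=319.5° here. β=165.8, B=206.3. -10/2·(1 − cos(π·0.8037)) = -9.0788 → s = 16.9212

16.9212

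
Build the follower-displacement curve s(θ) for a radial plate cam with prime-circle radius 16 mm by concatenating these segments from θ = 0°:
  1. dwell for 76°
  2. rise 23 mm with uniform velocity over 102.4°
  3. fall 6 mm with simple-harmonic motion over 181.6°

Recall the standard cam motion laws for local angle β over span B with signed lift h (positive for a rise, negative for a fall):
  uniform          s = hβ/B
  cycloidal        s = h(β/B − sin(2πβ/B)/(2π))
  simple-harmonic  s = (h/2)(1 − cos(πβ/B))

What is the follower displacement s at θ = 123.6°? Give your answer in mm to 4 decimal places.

seg 1 [0°–76°] dwell: s stays 0.0000
seg 2 [76°–178.4°] uniform, h=23: θ=123.6° here. β=47.6, B=102.4. 23·47.6/102.4 = 10.6914 → s = 10.6914

10.6914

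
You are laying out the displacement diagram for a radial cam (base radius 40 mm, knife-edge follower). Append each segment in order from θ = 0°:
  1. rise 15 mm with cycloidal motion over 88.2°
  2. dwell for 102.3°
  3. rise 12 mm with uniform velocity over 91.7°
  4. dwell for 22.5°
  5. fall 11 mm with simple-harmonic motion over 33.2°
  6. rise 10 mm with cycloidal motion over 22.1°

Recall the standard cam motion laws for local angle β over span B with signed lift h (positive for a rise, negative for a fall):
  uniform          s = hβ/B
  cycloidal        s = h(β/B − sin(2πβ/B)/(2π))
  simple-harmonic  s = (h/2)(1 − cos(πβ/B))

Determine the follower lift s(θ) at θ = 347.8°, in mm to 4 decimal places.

seg 1 [0°–88.2°] cycloidal, h=15: full span → s += 15 → s = 15.0000
seg 2 [88.2°–190.5°] dwell: s stays 15.0000
seg 3 [190.5°–282.2°] uniform, h=12: full span → s += 12 → s = 27.0000
seg 4 [282.2°–304.7°] dwell: s stays 27.0000
seg 5 [304.7°–337.9°] simple-harmonic, h=-11: full span → s += -11 → s = 16.0000
seg 6 [337.9°–360°] cycloidal, h=10: θ=347.8° here. β=9.9, B=22.1. 10·(0.4480 − sin(2π·0.4480)/(2π)) = 3.9685 → s = 19.9685

19.9685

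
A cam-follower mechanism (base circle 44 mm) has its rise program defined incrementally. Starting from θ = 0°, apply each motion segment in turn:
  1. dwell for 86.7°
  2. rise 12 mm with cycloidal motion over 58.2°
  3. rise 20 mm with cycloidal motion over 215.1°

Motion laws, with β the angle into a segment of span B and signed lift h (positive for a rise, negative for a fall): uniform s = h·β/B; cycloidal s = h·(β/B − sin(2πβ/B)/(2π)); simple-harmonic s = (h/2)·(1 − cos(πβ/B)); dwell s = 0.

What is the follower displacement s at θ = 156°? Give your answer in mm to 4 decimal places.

seg 1 [0°–86.7°] dwell: s stays 0.0000
seg 2 [86.7°–144.9°] cycloidal, h=12: full span → s += 12 → s = 12.0000
seg 3 [144.9°–360°] cycloidal, h=20: θ=156° here. β=11.1, B=215.1. 20·(0.0516 − sin(2π·0.0516)/(2π)) = 0.0180 → s = 12.0180

12.0180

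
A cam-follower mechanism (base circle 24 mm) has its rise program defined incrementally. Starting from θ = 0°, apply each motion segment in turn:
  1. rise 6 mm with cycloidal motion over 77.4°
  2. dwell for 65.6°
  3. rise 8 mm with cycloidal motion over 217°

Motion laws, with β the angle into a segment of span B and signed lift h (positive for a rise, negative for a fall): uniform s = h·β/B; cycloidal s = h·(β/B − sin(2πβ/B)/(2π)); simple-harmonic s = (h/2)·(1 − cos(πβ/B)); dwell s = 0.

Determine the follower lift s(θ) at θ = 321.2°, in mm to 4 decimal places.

seg 1 [0°–77.4°] cycloidal, h=6: full span → s += 6 → s = 6.0000
seg 2 [77.4°–143°] dwell: s stays 6.0000
seg 3 [143°–360°] cycloidal, h=8: θ=321.2° here. β=178.2, B=217. 8·(0.8212 − sin(2π·0.8212)/(2π)) = 7.7175 → s = 13.7175

13.7175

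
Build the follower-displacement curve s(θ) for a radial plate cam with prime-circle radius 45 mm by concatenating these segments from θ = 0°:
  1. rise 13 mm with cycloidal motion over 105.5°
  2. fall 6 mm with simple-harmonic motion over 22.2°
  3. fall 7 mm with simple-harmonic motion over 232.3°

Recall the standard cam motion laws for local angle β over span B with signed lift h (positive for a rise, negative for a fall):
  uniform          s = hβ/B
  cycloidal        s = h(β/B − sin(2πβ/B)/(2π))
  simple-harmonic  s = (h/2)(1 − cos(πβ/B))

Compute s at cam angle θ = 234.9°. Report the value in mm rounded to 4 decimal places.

seg 1 [0°–105.5°] cycloidal, h=13: full span → s += 13 → s = 13.0000
seg 2 [105.5°–127.7°] simple-harmonic, h=-6: full span → s += -6 → s = 7.0000
seg 3 [127.7°–360°] simple-harmonic, h=-7: θ=234.9° here. β=107.2, B=232.3. -7/2·(1 − cos(π·0.4615)) = -3.0774 → s = 3.9226

3.9226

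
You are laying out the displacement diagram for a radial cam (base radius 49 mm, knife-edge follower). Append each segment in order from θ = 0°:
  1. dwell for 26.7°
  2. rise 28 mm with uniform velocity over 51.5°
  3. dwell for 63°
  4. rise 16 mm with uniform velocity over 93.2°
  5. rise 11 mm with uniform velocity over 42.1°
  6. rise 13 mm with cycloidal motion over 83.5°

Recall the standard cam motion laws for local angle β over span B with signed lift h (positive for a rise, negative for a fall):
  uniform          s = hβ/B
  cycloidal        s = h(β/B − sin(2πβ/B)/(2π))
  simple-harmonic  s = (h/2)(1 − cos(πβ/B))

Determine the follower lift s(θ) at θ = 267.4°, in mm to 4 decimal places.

seg 1 [0°–26.7°] dwell: s stays 0.0000
seg 2 [26.7°–78.2°] uniform, h=28: full span → s += 28 → s = 28.0000
seg 3 [78.2°–141.2°] dwell: s stays 28.0000
seg 4 [141.2°–234.4°] uniform, h=16: full span → s += 16 → s = 44.0000
seg 5 [234.4°–276.5°] uniform, h=11: θ=267.4° here. β=33, B=42.1. 11·33/42.1 = 8.6223 → s = 52.6223

52.6223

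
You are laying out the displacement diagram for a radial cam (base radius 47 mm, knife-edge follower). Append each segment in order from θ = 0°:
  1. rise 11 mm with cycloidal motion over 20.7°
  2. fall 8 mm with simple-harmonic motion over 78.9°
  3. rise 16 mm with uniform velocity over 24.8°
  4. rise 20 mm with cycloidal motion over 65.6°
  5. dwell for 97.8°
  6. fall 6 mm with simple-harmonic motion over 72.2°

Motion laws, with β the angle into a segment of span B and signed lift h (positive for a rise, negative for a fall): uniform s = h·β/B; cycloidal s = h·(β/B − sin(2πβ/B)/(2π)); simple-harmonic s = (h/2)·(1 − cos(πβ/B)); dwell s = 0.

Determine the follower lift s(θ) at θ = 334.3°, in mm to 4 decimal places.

seg 1 [0°–20.7°] cycloidal, h=11: full span → s += 11 → s = 11.0000
seg 2 [20.7°–99.6°] simple-harmonic, h=-8: full span → s += -8 → s = 3.0000
seg 3 [99.6°–124.4°] uniform, h=16: full span → s += 16 → s = 19.0000
seg 4 [124.4°–190°] cycloidal, h=20: full span → s += 20 → s = 39.0000
seg 5 [190°–287.8°] dwell: s stays 39.0000
seg 6 [287.8°–360°] simple-harmonic, h=-6: θ=334.3° here. β=46.5, B=72.2. -6/2·(1 − cos(π·0.6440)) = -4.3117 → s = 34.6883

34.6883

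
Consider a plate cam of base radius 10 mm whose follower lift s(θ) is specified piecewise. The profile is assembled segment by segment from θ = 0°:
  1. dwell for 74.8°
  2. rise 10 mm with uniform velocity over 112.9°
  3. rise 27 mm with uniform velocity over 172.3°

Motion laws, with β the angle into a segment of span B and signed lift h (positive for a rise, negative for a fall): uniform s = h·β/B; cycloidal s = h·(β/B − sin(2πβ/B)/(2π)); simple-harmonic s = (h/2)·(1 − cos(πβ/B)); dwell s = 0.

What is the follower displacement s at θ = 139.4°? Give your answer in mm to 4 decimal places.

seg 1 [0°–74.8°] dwell: s stays 0.0000
seg 2 [74.8°–187.7°] uniform, h=10: θ=139.4° here. β=64.6, B=112.9. 10·64.6/112.9 = 5.7219 → s = 5.7219

5.7219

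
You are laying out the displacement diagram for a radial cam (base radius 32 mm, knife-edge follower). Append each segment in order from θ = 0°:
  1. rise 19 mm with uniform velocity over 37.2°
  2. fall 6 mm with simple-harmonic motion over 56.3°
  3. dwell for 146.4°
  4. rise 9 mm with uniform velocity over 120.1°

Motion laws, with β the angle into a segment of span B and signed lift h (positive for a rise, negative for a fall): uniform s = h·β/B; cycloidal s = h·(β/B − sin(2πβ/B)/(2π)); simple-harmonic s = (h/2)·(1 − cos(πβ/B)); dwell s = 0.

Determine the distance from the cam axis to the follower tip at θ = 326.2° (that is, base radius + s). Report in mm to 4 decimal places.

seg 1 [0°–37.2°] uniform, h=19: full span → s += 19 → s = 19.0000
seg 2 [37.2°–93.5°] simple-harmonic, h=-6: full span → s += -6 → s = 13.0000
seg 3 [93.5°–239.9°] dwell: s stays 13.0000
seg 4 [239.9°–360°] uniform, h=9: θ=326.2° here. β=86.3, B=120.1. 9·86.3/120.1 = 6.4671 → s = 19.4671
radial distance = base radius + s = 32 + 19.4671 = 51.4671

51.4671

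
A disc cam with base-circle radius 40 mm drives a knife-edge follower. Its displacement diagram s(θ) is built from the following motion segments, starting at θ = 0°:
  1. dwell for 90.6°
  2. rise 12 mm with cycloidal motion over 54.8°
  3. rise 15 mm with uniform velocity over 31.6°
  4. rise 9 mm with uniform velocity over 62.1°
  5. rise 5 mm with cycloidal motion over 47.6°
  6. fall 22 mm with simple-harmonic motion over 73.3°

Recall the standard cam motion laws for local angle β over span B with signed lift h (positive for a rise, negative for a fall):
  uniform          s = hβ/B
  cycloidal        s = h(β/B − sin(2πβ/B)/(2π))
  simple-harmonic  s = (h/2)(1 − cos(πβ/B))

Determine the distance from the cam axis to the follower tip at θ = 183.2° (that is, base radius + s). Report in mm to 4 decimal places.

seg 1 [0°–90.6°] dwell: s stays 0.0000
seg 2 [90.6°–145.4°] cycloidal, h=12: full span → s += 12 → s = 12.0000
seg 3 [145.4°–177°] uniform, h=15: full span → s += 15 → s = 27.0000
seg 4 [177°–239.1°] uniform, h=9: θ=183.2° here. β=6.2, B=62.1. 9·6.2/62.1 = 0.8986 → s = 27.8986
radial distance = base radius + s = 40 + 27.8986 = 67.8986

67.8986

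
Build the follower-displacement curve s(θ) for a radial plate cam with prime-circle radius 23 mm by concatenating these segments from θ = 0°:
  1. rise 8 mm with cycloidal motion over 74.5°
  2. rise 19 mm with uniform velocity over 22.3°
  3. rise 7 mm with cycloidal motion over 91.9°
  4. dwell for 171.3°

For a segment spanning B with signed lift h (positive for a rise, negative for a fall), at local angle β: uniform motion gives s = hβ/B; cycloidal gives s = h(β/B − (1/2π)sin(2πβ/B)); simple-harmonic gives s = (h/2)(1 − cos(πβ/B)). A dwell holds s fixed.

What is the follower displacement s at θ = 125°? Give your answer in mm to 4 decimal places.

seg 1 [0°–74.5°] cycloidal, h=8: full span → s += 8 → s = 8.0000
seg 2 [74.5°–96.8°] uniform, h=19: full span → s += 19 → s = 27.0000
seg 3 [96.8°–188.7°] cycloidal, h=7: θ=125° here. β=28.2, B=91.9. 7·(0.3069 − sin(2π·0.3069)/(2π)) = 1.1042 → s = 28.1042

28.1042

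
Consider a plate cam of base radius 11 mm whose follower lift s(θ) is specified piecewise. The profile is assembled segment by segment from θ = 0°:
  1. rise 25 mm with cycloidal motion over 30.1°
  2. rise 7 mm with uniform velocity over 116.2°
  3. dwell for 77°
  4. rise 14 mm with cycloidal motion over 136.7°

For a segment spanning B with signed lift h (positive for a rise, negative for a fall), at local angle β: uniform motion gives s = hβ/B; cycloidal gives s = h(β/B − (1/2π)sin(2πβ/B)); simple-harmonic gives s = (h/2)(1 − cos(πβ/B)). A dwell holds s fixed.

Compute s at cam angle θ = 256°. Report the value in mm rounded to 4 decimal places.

seg 1 [0°–30.1°] cycloidal, h=25: full span → s += 25 → s = 25.0000
seg 2 [30.1°–146.3°] uniform, h=7: full span → s += 7 → s = 32.0000
seg 3 [146.3°–223.3°] dwell: s stays 32.0000
seg 4 [223.3°–360°] cycloidal, h=14: θ=256° here. β=32.7, B=136.7. 14·(0.2392 − sin(2π·0.2392)/(2π)) = 1.1259 → s = 33.1259

33.1259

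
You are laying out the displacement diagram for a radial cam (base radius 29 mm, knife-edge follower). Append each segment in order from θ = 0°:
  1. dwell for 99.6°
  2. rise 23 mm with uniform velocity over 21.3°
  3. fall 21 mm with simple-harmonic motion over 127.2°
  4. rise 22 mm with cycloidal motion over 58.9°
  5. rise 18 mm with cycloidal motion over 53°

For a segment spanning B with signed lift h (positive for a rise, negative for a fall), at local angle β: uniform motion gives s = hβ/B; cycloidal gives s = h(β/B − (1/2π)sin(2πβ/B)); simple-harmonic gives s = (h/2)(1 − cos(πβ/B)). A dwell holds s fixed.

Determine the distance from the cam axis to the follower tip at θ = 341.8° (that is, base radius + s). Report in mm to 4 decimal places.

seg 1 [0°–99.6°] dwell: s stays 0.0000
seg 2 [99.6°–120.9°] uniform, h=23: full span → s += 23 → s = 23.0000
seg 3 [120.9°–248.1°] simple-harmonic, h=-21: full span → s += -21 → s = 2.0000
seg 4 [248.1°–307°] cycloidal, h=22: full span → s += 22 → s = 24.0000
seg 5 [307°–360°] cycloidal, h=18: θ=341.8° here. β=34.8, B=53. 18·(0.6566 − sin(2π·0.6566)/(2π)) = 14.2044 → s = 38.2044
radial distance = base radius + s = 29 + 38.2044 = 67.2044

67.2044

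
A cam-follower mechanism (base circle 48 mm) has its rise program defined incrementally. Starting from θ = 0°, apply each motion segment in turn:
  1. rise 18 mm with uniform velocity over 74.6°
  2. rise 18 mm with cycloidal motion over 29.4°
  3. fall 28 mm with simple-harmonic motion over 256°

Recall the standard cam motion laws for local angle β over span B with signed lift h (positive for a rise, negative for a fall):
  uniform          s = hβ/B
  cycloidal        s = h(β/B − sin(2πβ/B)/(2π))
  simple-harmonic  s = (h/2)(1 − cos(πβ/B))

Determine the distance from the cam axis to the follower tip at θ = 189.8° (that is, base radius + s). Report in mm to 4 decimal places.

seg 1 [0°–74.6°] uniform, h=18: full span → s += 18 → s = 18.0000
seg 2 [74.6°–104°] cycloidal, h=18: full span → s += 18 → s = 36.0000
seg 3 [104°–360°] simple-harmonic, h=-28: θ=189.8° here. β=85.8, B=256. -28/2·(1 − cos(π·0.3352)) = -7.0695 → s = 28.9305
radial distance = base radius + s = 48 + 28.9305 = 76.9305

76.9305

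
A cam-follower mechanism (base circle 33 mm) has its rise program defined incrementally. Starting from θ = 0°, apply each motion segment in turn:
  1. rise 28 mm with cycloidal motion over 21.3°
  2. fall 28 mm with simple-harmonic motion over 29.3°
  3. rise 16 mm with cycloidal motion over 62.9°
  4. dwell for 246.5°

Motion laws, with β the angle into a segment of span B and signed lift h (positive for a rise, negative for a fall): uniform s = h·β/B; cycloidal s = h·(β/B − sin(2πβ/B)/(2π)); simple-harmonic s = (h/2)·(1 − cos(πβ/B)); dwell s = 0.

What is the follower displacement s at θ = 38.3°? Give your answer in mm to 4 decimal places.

seg 1 [0°–21.3°] cycloidal, h=28: full span → s += 28 → s = 28.0000
seg 2 [21.3°–50.6°] simple-harmonic, h=-28: θ=38.3° here. β=17, B=29.3. -28/2·(1 − cos(π·0.5802)) = -17.4904 → s = 10.5096

10.5096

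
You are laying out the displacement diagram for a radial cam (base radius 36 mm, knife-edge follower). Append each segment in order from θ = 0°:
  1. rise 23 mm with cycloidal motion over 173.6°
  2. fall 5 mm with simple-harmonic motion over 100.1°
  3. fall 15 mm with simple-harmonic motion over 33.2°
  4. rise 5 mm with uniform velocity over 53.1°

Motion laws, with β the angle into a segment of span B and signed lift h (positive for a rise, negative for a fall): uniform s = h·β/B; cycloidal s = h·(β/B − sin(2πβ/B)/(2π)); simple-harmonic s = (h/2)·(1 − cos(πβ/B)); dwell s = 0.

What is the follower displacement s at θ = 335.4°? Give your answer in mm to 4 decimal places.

seg 1 [0°–173.6°] cycloidal, h=23: full span → s += 23 → s = 23.0000
seg 2 [173.6°–273.7°] simple-harmonic, h=-5: full span → s += -5 → s = 18.0000
seg 3 [273.7°–306.9°] simple-harmonic, h=-15: full span → s += -15 → s = 3.0000
seg 4 [306.9°–360°] uniform, h=5: θ=335.4° here. β=28.5, B=53.1. 5·28.5/53.1 = 2.6836 → s = 5.6836

5.6836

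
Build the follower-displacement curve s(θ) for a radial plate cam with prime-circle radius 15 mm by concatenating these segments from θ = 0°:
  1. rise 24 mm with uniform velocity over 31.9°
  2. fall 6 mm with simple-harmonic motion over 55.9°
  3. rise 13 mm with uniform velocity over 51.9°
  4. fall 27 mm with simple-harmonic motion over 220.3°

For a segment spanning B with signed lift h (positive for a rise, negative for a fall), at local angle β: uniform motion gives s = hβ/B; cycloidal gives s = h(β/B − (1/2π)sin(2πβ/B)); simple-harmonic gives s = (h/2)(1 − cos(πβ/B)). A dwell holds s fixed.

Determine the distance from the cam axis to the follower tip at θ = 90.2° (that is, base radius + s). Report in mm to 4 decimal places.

seg 1 [0°–31.9°] uniform, h=24: full span → s += 24 → s = 24.0000
seg 2 [31.9°–87.8°] simple-harmonic, h=-6: full span → s += -6 → s = 18.0000
seg 3 [87.8°–139.7°] uniform, h=13: θ=90.2° here. β=2.4, B=51.9. 13·2.4/51.9 = 0.6012 → s = 18.6012
radial distance = base radius + s = 15 + 18.6012 = 33.6012

33.6012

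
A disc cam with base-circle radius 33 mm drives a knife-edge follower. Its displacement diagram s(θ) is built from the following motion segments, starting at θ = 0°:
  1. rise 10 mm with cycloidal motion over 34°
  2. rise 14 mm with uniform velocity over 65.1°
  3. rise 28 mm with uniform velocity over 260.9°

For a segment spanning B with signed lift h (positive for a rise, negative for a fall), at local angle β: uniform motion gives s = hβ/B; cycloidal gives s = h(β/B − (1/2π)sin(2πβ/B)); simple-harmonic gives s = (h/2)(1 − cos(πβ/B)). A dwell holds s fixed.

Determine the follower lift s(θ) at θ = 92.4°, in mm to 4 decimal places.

seg 1 [0°–34°] cycloidal, h=10: full span → s += 10 → s = 10.0000
seg 2 [34°–99.1°] uniform, h=14: θ=92.4° here. β=58.4, B=65.1. 14·58.4/65.1 = 12.5591 → s = 22.5591

22.5591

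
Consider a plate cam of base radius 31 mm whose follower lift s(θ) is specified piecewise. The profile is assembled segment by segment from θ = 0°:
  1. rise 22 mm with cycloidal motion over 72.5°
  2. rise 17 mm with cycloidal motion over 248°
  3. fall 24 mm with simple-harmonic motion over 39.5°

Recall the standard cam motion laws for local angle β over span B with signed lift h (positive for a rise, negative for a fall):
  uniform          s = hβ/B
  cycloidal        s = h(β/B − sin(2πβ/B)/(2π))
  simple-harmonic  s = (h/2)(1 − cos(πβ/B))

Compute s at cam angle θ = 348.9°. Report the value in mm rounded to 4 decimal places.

seg 1 [0°–72.5°] cycloidal, h=22: full span → s += 22 → s = 22.0000
seg 2 [72.5°–320.5°] cycloidal, h=17: full span → s += 17 → s = 39.0000
seg 3 [320.5°–360°] simple-harmonic, h=-24: θ=348.9° here. β=28.4, B=39.5. -24/2·(1 − cos(π·0.7190)) = -19.6196 → s = 19.3804

19.3804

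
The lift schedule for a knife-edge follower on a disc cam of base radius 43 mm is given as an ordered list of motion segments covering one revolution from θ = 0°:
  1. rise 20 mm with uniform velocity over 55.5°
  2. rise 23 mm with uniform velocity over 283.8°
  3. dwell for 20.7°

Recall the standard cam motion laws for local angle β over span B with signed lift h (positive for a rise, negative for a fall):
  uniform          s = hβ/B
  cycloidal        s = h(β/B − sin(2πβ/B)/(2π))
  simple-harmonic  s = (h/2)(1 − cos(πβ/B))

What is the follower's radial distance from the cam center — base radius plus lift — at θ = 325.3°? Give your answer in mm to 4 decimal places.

seg 1 [0°–55.5°] uniform, h=20: full span → s += 20 → s = 20.0000
seg 2 [55.5°–339.3°] uniform, h=23: θ=325.3° here. β=269.8, B=283.8. 23·269.8/283.8 = 21.8654 → s = 41.8654
radial distance = base radius + s = 43 + 41.8654 = 84.8654

84.8654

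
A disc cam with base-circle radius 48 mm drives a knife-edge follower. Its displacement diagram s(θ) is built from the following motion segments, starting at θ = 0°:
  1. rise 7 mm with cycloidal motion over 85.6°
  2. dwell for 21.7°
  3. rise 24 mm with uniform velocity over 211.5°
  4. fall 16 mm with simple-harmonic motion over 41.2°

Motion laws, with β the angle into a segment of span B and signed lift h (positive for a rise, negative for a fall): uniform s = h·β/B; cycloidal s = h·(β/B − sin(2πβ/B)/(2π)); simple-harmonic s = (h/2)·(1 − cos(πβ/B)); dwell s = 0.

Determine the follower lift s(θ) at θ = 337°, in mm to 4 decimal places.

seg 1 [0°–85.6°] cycloidal, h=7: full span → s += 7 → s = 7.0000
seg 2 [85.6°–107.3°] dwell: s stays 7.0000
seg 3 [107.3°–318.8°] uniform, h=24: full span → s += 24 → s = 31.0000
seg 4 [318.8°–360°] simple-harmonic, h=-16: θ=337° here. β=18.2, B=41.2. -16/2·(1 − cos(π·0.4417)) = -6.5441 → s = 24.4559

24.4559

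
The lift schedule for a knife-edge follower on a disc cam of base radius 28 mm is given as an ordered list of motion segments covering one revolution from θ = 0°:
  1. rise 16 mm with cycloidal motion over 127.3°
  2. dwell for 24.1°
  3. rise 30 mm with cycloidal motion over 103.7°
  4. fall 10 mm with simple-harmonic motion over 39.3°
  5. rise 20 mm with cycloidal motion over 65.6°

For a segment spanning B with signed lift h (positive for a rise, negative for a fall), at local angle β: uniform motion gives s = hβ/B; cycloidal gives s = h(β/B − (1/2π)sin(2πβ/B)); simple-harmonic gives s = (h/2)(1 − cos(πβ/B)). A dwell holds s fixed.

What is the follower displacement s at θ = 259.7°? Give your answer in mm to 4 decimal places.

seg 1 [0°–127.3°] cycloidal, h=16: full span → s += 16 → s = 16.0000
seg 2 [127.3°–151.4°] dwell: s stays 16.0000
seg 3 [151.4°–255.1°] cycloidal, h=30: full span → s += 30 → s = 46.0000
seg 4 [255.1°–294.4°] simple-harmonic, h=-10: θ=259.7° here. β=4.6, B=39.3. -10/2·(1 − cos(π·0.1170)) = -0.3342 → s = 45.6658

45.6658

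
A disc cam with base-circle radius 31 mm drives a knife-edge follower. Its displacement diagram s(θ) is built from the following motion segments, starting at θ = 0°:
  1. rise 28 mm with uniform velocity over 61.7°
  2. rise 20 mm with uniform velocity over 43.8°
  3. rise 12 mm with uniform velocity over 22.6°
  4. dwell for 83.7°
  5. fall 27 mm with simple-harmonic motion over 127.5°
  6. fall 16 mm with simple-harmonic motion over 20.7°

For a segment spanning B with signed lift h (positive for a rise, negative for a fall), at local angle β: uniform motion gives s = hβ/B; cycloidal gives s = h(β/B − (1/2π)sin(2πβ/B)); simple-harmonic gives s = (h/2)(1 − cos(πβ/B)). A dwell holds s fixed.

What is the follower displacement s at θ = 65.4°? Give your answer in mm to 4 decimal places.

seg 1 [0°–61.7°] uniform, h=28: full span → s += 28 → s = 28.0000
seg 2 [61.7°–105.5°] uniform, h=20: θ=65.4° here. β=3.7, B=43.8. 20·3.7/43.8 = 1.6895 → s = 29.6895

29.6895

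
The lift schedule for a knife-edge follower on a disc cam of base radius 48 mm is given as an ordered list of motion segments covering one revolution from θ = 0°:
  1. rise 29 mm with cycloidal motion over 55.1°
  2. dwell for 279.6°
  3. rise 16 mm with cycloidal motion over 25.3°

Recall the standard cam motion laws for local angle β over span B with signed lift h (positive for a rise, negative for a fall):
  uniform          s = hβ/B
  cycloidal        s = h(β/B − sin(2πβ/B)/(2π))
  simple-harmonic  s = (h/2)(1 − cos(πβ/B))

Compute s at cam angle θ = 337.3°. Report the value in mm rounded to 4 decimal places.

seg 1 [0°–55.1°] cycloidal, h=29: full span → s += 29 → s = 29.0000
seg 2 [55.1°–334.7°] dwell: s stays 29.0000
seg 3 [334.7°–360°] cycloidal, h=16: θ=337.3° here. β=2.6, B=25.3. 16·(0.1028 − sin(2π·0.1028)/(2π)) = 0.1119 → s = 29.1119

29.1119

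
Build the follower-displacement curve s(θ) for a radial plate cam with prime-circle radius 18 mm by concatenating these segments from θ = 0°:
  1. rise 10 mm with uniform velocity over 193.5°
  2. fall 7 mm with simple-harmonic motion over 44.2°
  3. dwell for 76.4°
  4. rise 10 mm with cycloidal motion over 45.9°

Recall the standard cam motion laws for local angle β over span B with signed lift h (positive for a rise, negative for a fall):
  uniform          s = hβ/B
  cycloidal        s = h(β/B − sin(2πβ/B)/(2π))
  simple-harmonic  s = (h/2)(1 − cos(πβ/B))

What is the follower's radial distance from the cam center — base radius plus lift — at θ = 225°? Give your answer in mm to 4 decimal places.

seg 1 [0°–193.5°] uniform, h=10: full span → s += 10 → s = 10.0000
seg 2 [193.5°–237.7°] simple-harmonic, h=-7: θ=225° here. β=31.5, B=44.2. -7/2·(1 − cos(π·0.7127)) = -5.6683 → s = 4.3317
radial distance = base radius + s = 18 + 4.3317 = 22.3317

22.3317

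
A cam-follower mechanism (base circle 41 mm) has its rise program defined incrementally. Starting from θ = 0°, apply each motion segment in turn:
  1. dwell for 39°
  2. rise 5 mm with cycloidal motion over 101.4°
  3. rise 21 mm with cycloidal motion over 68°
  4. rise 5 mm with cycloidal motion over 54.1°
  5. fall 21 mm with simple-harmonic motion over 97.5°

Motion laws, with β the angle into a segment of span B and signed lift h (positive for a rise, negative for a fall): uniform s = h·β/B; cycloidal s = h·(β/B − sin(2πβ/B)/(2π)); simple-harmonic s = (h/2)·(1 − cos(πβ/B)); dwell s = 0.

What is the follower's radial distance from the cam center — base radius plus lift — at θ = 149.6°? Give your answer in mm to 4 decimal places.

seg 1 [0°–39°] dwell: s stays 0.0000
seg 2 [39°–140.4°] cycloidal, h=5: full span → s += 5 → s = 5.0000
seg 3 [140.4°–208.4°] cycloidal, h=21: θ=149.6° here. β=9.2, B=68. 21·(0.1353 − sin(2π·0.1353)/(2π)) = 0.3300 → s = 5.3300
radial distance = base radius + s = 41 + 5.3300 = 46.3300

46.3300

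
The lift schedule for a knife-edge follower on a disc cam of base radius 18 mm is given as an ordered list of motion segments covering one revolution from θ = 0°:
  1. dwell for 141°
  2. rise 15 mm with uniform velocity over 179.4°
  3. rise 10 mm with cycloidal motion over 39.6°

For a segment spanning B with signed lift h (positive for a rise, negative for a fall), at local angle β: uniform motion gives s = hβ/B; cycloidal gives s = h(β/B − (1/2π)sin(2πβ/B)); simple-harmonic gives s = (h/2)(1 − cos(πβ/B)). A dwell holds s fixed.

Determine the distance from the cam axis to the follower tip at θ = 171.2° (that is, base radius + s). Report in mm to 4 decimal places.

seg 1 [0°–141°] dwell: s stays 0.0000
seg 2 [141°–320.4°] uniform, h=15: θ=171.2° here. β=30.2, B=179.4. 15·30.2/179.4 = 2.5251 → s = 2.5251
radial distance = base radius + s = 18 + 2.5251 = 20.5251

20.5251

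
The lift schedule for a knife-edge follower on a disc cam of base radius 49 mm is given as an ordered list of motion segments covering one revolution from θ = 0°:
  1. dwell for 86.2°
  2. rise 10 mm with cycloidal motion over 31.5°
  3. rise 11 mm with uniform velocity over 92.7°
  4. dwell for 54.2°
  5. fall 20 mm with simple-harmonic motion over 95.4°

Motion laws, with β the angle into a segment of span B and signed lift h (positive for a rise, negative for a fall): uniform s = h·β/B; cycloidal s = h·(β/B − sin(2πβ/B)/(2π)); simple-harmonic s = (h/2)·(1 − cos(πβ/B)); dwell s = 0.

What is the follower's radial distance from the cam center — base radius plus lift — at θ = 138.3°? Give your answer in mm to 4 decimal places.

seg 1 [0°–86.2°] dwell: s stays 0.0000
seg 2 [86.2°–117.7°] cycloidal, h=10: full span → s += 10 → s = 10.0000
seg 3 [117.7°–210.4°] uniform, h=11: θ=138.3° here. β=20.6, B=92.7. 11·20.6/92.7 = 2.4444 → s = 12.4444
radial distance = base radius + s = 49 + 12.4444 = 61.4444

61.4444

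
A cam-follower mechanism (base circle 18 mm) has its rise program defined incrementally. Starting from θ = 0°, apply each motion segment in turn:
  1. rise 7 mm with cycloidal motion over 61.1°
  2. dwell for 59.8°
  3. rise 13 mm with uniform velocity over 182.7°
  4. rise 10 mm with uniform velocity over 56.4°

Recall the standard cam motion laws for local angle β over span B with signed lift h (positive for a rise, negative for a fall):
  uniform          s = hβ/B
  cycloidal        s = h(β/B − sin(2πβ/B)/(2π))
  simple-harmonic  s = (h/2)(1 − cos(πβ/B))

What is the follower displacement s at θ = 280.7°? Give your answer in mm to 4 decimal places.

seg 1 [0°–61.1°] cycloidal, h=7: full span → s += 7 → s = 7.0000
seg 2 [61.1°–120.9°] dwell: s stays 7.0000
seg 3 [120.9°–303.6°] uniform, h=13: θ=280.7° here. β=159.8, B=182.7. 13·159.8/182.7 = 11.3706 → s = 18.3706

18.3706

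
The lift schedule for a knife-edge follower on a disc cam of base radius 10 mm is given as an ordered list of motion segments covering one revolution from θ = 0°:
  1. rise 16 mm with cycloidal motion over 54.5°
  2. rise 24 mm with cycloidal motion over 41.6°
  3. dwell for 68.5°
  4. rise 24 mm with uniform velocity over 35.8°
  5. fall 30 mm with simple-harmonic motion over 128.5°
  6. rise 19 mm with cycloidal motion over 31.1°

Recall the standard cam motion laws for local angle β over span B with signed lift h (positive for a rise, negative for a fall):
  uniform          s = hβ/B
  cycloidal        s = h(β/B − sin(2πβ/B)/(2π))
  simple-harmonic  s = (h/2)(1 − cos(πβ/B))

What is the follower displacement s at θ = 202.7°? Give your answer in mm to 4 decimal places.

seg 1 [0°–54.5°] cycloidal, h=16: full span → s += 16 → s = 16.0000
seg 2 [54.5°–96.1°] cycloidal, h=24: full span → s += 24 → s = 40.0000
seg 3 [96.1°–164.6°] dwell: s stays 40.0000
seg 4 [164.6°–200.4°] uniform, h=24: full span → s += 24 → s = 64.0000
seg 5 [200.4°–328.9°] simple-harmonic, h=-30: θ=202.7° here. β=2.3, B=128.5. -30/2·(1 − cos(π·0.0179)) = -0.0237 → s = 63.9763

63.9763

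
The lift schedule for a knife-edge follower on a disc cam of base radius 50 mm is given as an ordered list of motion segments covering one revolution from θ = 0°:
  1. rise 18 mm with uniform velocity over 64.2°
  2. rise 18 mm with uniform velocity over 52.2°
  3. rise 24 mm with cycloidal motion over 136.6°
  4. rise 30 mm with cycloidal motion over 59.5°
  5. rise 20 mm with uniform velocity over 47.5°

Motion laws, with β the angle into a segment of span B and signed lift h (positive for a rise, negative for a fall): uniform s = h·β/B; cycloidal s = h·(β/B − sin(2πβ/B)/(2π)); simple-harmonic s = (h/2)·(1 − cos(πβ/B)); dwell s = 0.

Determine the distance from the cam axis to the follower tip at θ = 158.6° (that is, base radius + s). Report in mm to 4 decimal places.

seg 1 [0°–64.2°] uniform, h=18: full span → s += 18 → s = 18.0000
seg 2 [64.2°–116.4°] uniform, h=18: full span → s += 18 → s = 36.0000
seg 3 [116.4°–253°] cycloidal, h=24: θ=158.6° here. β=42.2, B=136.6. 24·(0.3089 − sin(2π·0.3089)/(2π)) = 3.8535 → s = 39.8535
radial distance = base radius + s = 50 + 39.8535 = 89.8535

89.8535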